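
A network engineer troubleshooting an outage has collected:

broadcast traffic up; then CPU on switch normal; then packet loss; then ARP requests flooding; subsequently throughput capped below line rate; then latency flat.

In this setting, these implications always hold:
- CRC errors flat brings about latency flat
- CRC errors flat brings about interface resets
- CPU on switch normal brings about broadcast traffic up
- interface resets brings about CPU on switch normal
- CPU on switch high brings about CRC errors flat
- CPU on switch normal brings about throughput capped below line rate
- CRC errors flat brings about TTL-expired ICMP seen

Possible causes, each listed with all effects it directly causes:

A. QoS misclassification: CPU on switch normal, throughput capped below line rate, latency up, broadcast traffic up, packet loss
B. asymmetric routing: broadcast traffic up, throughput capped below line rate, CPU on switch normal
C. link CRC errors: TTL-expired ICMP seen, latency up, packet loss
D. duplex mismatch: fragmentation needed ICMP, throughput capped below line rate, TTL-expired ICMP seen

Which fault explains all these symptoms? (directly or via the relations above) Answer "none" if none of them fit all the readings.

none

Testing each hypothesis:
(A) QoS misclassification — fails on ARP requests flooding, latency flat (predicts latency up, not latency flat)
(B) asymmetric routing — does not account for packet loss, ARP requests flooding, latency flat
(C) link CRC errors — broadcast traffic up NO; CPU on switch normal NO; packet loss yes; ARP requests flooding NO; throughput capped below line rate NO; latency flat NO
(D) duplex mismatch — does not account for broadcast traffic up, CPU on switch normal, packet loss, ARP requests flooding, latency flat
No candidate is consistent with all observations.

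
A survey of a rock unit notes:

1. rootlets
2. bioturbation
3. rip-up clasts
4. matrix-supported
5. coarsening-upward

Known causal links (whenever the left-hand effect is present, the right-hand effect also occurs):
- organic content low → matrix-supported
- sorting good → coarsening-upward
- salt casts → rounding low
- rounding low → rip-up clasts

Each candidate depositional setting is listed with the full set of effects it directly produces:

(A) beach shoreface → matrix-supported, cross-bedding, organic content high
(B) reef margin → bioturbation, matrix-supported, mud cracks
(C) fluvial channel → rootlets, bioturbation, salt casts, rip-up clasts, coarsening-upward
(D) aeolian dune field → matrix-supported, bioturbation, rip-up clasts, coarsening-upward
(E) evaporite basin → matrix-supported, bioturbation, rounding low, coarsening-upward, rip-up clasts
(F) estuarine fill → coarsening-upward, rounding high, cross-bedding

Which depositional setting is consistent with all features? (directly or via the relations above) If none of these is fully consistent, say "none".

Testing each hypothesis:
(A) beach shoreface — does not account for rootlets, bioturbation, rip-up clasts, coarsening-upward
(B) reef margin — rootlets ✗; bioturbation ✓; rip-up clasts ✗; matrix-supported ✓; coarsening-upward ✗
(C) fluvial channel — rootlets ✓; bioturbation ✓; rip-up clasts ✓; matrix-supported ✗; coarsening-upward ✓
(D) aeolian dune field — rootlets ✗; bioturbation ✓; rip-up clasts ✓; matrix-supported ✓; coarsening-upward ✓
(E) evaporite basin — does not account for rootlets
(F) estuarine fill — does not account for rootlets, bioturbation, rip-up clasts, matrix-supported
None of the listed candidates fits everything.

none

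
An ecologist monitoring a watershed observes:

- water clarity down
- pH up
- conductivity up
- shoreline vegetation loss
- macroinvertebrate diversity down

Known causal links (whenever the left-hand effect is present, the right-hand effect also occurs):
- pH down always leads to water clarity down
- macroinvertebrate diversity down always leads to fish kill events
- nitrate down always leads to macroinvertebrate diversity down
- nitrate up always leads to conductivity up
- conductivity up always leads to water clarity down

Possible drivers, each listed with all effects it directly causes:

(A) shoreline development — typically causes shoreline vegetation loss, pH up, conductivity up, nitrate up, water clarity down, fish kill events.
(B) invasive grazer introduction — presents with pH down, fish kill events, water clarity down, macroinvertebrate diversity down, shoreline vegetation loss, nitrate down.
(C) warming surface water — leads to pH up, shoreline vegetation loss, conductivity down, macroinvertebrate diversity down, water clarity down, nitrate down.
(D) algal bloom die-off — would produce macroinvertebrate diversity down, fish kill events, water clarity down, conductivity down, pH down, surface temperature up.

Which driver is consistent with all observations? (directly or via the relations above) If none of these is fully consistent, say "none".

none

Testing each hypothesis:
(A) shoreline development — does not account for macroinvertebrate diversity down
(B) invasive grazer introduction — water clarity down match; pH up miss; conductivity up miss; shoreline vegetation loss match; macroinvertebrate diversity down match
(C) warming surface water — fails on conductivity up (predicts conductivity down, not conductivity up)
(D) algal bloom die-off — fails on pH up, conductivity up, shoreline vegetation loss (predicts pH down, not pH up; predicts conductivity down, not conductivity up)
No candidate is consistent with all observations.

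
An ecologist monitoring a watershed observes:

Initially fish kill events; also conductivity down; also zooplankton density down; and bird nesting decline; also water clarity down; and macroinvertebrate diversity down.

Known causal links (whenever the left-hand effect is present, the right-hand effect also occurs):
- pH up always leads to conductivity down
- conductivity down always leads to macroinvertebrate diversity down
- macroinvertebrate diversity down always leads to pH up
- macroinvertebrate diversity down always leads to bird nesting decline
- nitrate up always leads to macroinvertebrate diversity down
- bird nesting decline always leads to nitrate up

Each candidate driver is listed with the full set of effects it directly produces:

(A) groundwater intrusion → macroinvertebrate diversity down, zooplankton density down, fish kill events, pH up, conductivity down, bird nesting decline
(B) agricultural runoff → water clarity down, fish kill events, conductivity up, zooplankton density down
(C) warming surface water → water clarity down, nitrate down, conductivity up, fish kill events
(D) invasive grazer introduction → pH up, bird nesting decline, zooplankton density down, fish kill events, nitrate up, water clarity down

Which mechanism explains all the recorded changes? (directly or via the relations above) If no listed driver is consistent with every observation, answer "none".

D

Checking each candidate against the observations:
(A) groundwater intrusion — does not account for water clarity down
(B) agricultural runoff — fish kill events +; conductivity down -; zooplankton density down +; bird nesting decline -; water clarity down +; macroinvertebrate diversity down -
(C) warming surface water — fish kill events +; conductivity down -; zooplankton density down -; bird nesting decline -; water clarity down +; macroinvertebrate diversity down -
(D) invasive grazer introduction — fish kill events +; conductivity down + (through pH up → conductivity down); zooplankton density down +; bird nesting decline +; water clarity down +; macroinvertebrate diversity down + (through nitrate up → macroinvertebrate diversity down)
(D) alone accounts for all the evidence.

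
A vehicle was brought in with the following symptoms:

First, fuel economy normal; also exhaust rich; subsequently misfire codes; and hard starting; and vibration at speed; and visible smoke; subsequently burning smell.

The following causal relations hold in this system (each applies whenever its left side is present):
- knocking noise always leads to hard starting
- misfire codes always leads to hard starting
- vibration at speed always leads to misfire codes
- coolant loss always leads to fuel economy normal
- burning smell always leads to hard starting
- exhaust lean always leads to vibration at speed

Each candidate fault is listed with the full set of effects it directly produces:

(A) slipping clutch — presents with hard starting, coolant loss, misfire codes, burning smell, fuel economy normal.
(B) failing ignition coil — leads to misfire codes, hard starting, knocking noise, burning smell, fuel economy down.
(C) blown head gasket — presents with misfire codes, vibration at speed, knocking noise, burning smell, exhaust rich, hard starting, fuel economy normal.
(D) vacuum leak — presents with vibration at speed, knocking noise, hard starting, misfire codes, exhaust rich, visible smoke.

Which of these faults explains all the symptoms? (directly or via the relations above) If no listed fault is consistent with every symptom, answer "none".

Testing each hypothesis:
(A) slipping clutch — fuel economy normal match; exhaust rich miss; misfire codes match; hard starting match; vibration at speed miss; visible smoke miss; burning smell match
(B) failing ignition coil — fuel economy normal miss; exhaust rich miss; misfire codes match; hard starting match; vibration at speed miss; visible smoke miss; burning smell match
(C) blown head gasket — does not account for visible smoke
(D) vacuum leak — fuel economy normal miss; exhaust rich match; misfire codes match; hard starting match; vibration at speed match; visible smoke match; burning smell miss
Every candidate fails on at least one observation.

none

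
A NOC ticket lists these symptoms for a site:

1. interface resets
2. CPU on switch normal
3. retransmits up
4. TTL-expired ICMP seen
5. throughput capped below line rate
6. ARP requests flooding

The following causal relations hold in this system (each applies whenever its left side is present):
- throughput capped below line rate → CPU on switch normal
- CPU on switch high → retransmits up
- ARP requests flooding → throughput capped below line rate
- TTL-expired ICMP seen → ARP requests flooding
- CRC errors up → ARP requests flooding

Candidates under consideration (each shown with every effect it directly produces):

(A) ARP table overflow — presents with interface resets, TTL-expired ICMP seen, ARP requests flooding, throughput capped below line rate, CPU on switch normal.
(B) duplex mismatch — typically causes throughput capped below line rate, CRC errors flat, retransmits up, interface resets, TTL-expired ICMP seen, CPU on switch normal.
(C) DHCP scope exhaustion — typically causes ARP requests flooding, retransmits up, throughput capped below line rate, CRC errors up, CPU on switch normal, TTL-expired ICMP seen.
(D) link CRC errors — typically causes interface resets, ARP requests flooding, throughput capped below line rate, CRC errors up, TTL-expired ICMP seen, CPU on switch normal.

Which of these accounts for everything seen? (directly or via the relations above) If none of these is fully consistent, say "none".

Checking each candidate against the observations:
(A) ARP table overflow — interface resets match; CPU on switch normal match; retransmits up miss; TTL-expired ICMP seen match; throughput capped below line rate match; ARP requests flooding match
(B) duplex mismatch — accounts for every observation (ARP requests flooding via TTL-expired ICMP seen → ARP requests flooding)
(C) DHCP scope exhaustion — does not account for interface resets
(D) link CRC errors — does not account for retransmits up
Only (B) is consistent with every observation.

B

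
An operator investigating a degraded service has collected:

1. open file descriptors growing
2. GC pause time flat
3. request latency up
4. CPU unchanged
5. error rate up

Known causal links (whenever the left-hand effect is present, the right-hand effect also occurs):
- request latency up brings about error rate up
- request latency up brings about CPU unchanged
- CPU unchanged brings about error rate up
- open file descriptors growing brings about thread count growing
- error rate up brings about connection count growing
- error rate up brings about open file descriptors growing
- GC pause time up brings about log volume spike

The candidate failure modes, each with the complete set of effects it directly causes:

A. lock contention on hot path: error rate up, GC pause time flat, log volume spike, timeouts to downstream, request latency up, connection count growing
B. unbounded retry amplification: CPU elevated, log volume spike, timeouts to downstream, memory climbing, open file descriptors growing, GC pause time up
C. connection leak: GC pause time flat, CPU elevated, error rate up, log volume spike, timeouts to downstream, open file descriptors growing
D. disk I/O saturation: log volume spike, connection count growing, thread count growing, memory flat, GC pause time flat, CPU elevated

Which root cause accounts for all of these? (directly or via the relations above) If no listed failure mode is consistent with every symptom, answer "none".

A

For each candidate, compare predicted effects to what was observed:
(A) lock contention on hot path — accounts for every observation (open file descriptors growing through error rate up → open file descriptors growing)
(B) unbounded retry amplification — fails on GC pause time flat, request latency up, CPU unchanged, error rate up (predicts GC pause time up, not GC pause time flat; predicts CPU elevated, not CPU unchanged)
(C) connection leak — fails on request latency up, CPU unchanged (predicts CPU elevated, not CPU unchanged)
(D) disk I/O saturation — open file descriptors growing ✗; GC pause time flat ✓; request latency up ✗; CPU unchanged ✗; error rate up ✗
(A) alone accounts for all the evidence.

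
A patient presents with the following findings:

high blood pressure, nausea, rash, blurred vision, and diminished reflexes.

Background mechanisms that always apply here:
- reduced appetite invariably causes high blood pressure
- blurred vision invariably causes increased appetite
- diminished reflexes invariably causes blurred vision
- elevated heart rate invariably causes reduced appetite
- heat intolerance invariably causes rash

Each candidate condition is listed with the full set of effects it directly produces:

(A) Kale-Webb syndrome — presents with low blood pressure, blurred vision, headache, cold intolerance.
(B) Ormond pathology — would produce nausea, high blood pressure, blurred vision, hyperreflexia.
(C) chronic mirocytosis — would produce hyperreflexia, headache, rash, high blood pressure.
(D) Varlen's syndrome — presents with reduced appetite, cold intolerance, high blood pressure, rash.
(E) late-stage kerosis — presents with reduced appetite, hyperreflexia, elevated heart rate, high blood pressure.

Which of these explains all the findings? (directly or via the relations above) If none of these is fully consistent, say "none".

For each candidate, compare predicted effects to what was observed:
(A) Kale-Webb syndrome — fails on high blood pressure, nausea, rash, diminished reflexes (predicts low blood pressure, not high blood pressure)
(B) Ormond pathology — high blood pressure match; nausea match; rash miss; blurred vision match; diminished reflexes miss
(C) chronic mirocytosis — high blood pressure match; nausea miss; rash match; blurred vision miss; diminished reflexes miss
(D) Varlen's syndrome — high blood pressure match; nausea miss; rash match; blurred vision miss; diminished reflexes miss
(E) late-stage kerosis — high blood pressure match; nausea miss; rash miss; blurred vision miss; diminished reflexes miss
No candidate is consistent with all observations.

none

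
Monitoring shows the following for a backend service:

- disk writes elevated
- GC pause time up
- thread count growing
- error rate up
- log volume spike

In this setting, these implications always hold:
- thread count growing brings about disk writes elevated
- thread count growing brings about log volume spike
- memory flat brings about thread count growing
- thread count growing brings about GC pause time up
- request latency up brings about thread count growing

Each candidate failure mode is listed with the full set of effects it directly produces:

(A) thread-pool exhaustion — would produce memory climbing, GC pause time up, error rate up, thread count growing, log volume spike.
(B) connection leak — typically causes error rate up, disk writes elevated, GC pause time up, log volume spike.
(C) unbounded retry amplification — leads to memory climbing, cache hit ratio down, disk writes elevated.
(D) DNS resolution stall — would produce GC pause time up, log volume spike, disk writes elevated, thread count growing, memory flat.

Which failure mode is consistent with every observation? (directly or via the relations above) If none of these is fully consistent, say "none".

A

Per-candidate check:
(A) thread-pool exhaustion — disk writes elevated yes (via thread count growing → disk writes elevated); GC pause time up yes; thread count growing yes; error rate up yes; log volume spike yes
(B) connection leak — disk writes elevated yes; GC pause time up yes; thread count growing NO; error rate up yes; log volume spike yes
(C) unbounded retry amplification — disk writes elevated yes; GC pause time up NO; thread count growing NO; error rate up NO; log volume spike NO
(D) DNS resolution stall — does not account for error rate up
(A) is the only candidate with no mismatches.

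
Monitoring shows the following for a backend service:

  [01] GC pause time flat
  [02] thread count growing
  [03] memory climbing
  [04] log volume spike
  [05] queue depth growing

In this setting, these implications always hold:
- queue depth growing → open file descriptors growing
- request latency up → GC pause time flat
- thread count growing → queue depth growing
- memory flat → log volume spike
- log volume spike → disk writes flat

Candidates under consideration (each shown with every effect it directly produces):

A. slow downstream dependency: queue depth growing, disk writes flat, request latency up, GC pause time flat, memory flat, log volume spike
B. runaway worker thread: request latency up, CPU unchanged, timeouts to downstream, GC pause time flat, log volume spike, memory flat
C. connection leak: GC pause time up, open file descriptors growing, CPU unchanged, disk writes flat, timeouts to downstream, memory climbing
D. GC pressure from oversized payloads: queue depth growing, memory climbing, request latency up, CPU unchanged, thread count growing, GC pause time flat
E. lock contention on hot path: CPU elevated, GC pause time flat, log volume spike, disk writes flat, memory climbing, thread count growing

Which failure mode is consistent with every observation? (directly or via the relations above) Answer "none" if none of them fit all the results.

Per-candidate check:
(A) slow downstream dependency — GC pause time flat match; thread count growing miss; memory climbing miss; log volume spike match; queue depth growing match
(B) runaway worker thread — GC pause time flat match; thread count growing miss; memory climbing miss; log volume spike match; queue depth growing miss
(C) connection leak — GC pause time flat miss; thread count growing miss; memory climbing match; log volume spike miss; queue depth growing miss
(D) GC pressure from oversized payloads — GC pause time flat match; thread count growing match; memory climbing match; log volume spike miss; queue depth growing match
(E) lock contention on hot path — GC pause time flat match; thread count growing match; memory climbing match; log volume spike match; queue depth growing match (via thread count growing → queue depth growing)
(E) is the only candidate with no mismatches.

E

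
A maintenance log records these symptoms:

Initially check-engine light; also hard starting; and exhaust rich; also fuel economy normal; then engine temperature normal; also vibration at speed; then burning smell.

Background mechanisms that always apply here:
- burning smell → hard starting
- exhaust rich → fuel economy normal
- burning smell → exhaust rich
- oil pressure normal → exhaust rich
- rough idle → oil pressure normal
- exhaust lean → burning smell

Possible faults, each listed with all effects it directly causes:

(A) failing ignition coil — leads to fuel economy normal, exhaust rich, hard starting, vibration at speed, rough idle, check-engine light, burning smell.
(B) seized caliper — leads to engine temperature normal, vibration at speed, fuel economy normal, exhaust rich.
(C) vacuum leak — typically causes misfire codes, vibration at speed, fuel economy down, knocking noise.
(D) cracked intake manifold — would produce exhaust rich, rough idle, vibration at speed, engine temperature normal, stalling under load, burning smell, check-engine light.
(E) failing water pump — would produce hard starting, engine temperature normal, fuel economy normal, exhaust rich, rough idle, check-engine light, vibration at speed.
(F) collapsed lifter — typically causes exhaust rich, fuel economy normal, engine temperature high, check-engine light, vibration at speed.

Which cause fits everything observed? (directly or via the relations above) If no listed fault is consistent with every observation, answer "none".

D

Per-candidate check:
(A) failing ignition coil — does not account for engine temperature normal
(B) seized caliper — check-engine light NO; hard starting NO; exhaust rich yes; fuel economy normal yes; engine temperature normal yes; vibration at speed yes; burning smell NO
(C) vacuum leak — check-engine light NO; hard starting NO; exhaust rich NO; fuel economy normal NO; engine temperature normal NO; vibration at speed yes; burning smell NO
(D) cracked intake manifold — check-engine light yes; hard starting yes (by burning smell → hard starting); exhaust rich yes; fuel economy normal yes (by exhaust rich → fuel economy normal); engine temperature normal yes; vibration at speed yes; burning smell yes
(E) failing water pump — check-engine light yes; hard starting yes; exhaust rich yes; fuel economy normal yes; engine temperature normal yes; vibration at speed yes; burning smell NO
(F) collapsed lifter — check-engine light yes; hard starting NO; exhaust rich yes; fuel economy normal yes; engine temperature normal NO; vibration at speed yes; burning smell NO
(D) alone accounts for all the evidence.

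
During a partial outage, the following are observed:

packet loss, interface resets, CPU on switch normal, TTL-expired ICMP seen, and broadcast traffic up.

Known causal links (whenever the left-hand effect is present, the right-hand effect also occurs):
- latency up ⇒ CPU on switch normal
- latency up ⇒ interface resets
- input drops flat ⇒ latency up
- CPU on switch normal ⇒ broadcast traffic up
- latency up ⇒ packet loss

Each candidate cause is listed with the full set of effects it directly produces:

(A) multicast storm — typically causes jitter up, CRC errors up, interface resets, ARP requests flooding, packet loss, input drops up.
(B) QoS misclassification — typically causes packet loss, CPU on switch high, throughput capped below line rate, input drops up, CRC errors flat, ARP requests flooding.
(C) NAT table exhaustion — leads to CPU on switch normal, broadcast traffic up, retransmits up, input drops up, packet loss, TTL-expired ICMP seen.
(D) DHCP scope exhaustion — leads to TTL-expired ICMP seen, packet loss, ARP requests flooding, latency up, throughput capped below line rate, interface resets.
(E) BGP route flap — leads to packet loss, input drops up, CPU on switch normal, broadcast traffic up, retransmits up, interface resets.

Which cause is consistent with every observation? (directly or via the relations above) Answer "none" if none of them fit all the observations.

D

For each candidate, compare predicted effects to what was observed:
(A) multicast storm — does not account for CPU on switch normal, TTL-expired ICMP seen, broadcast traffic up
(B) QoS misclassification — packet loss yes; interface resets NO; CPU on switch normal NO; TTL-expired ICMP seen NO; broadcast traffic up NO
(C) NAT table exhaustion — packet loss yes; interface resets NO; CPU on switch normal yes; TTL-expired ICMP seen yes; broadcast traffic up yes
(D) DHCP scope exhaustion — packet loss yes; interface resets yes; CPU on switch normal yes (through latency up → CPU on switch normal); TTL-expired ICMP seen yes; broadcast traffic up yes (through latency up → CPU on switch normal → broadcast traffic up)
(E) BGP route flap — packet loss yes; interface resets yes; CPU on switch normal yes; TTL-expired ICMP seen NO; broadcast traffic up yes
(D) alone accounts for all the evidence.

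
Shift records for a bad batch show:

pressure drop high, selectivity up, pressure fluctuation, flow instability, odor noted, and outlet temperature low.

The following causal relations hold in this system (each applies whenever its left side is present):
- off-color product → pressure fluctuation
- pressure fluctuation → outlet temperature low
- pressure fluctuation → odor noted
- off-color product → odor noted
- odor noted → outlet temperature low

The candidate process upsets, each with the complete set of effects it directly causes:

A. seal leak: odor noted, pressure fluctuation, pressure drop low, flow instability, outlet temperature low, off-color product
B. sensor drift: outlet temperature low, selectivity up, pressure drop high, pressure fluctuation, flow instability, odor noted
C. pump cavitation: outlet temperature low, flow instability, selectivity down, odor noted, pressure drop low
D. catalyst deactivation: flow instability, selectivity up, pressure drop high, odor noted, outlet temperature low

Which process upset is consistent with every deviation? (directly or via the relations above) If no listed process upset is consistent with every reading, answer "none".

B

For each candidate, compare predicted effects to what was observed:
(A) seal leak — fails on pressure drop high, selectivity up (predicts pressure drop low, not pressure drop high)
(B) sensor drift — pressure drop high +; selectivity up +; pressure fluctuation +; flow instability +; odor noted +; outlet temperature low +
(C) pump cavitation — fails on pressure drop high, selectivity up, pressure fluctuation (predicts pressure drop low, not pressure drop high; predicts selectivity down, not selectivity up)
(D) catalyst deactivation — does not account for pressure fluctuation
(B) is the only candidate with no mismatches.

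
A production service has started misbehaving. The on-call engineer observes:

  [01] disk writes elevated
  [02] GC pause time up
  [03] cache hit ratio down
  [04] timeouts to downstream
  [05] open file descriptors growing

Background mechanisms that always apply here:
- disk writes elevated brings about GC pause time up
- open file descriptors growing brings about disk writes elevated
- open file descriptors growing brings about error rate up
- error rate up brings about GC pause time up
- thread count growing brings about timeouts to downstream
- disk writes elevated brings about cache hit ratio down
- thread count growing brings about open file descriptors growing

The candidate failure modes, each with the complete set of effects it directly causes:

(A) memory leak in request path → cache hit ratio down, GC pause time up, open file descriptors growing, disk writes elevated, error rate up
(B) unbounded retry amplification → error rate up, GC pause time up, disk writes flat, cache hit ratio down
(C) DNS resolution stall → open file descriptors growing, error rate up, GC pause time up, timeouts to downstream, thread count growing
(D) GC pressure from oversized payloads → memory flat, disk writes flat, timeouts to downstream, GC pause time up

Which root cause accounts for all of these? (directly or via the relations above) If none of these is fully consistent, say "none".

C

Per-candidate check:
(A) memory leak in request path — disk writes elevated match; GC pause time up match; cache hit ratio down match; timeouts to downstream miss; open file descriptors growing match
(B) unbounded retry amplification — fails on disk writes elevated, timeouts to downstream, open file descriptors growing (predicts disk writes flat, not disk writes elevated)
(C) DNS resolution stall — accounts for every observation (disk writes elevated via open file descriptors growing → disk writes elevated)
(D) GC pressure from oversized payloads — fails on disk writes elevated, cache hit ratio down, open file descriptors growing (predicts disk writes flat, not disk writes elevated)
(C) is the only candidate with no mismatches.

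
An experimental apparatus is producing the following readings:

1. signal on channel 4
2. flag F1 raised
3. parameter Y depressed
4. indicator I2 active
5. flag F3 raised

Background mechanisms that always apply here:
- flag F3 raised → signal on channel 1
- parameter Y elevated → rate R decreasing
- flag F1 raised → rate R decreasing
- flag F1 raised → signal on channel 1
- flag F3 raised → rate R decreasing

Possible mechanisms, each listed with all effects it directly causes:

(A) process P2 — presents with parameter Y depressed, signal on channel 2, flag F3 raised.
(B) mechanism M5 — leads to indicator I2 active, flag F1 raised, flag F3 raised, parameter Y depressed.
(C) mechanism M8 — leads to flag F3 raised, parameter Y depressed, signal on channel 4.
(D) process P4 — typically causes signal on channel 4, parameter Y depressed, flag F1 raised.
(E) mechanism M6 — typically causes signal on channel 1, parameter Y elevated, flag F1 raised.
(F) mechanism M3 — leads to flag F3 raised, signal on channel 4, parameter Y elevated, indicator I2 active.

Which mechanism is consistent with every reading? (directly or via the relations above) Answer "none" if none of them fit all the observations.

Testing each hypothesis:
(A) process P2 — does not account for signal on channel 4, flag F1 raised, indicator I2 active
(B) mechanism M5 — does not account for signal on channel 4
(C) mechanism M8 — does not account for flag F1 raised, indicator I2 active
(D) process P4 — signal on channel 4 yes; flag F1 raised yes; parameter Y depressed yes; indicator I2 active NO; flag F3 raised NO
(E) mechanism M6 — fails on signal on channel 4, parameter Y depressed, indicator I2 active, flag F3 raised (predicts parameter Y elevated, not parameter Y depressed)
(F) mechanism M3 — signal on channel 4 yes; flag F1 raised NO; parameter Y depressed NO; indicator I2 active yes; flag F3 raised yes
Every candidate fails on at least one observation.

none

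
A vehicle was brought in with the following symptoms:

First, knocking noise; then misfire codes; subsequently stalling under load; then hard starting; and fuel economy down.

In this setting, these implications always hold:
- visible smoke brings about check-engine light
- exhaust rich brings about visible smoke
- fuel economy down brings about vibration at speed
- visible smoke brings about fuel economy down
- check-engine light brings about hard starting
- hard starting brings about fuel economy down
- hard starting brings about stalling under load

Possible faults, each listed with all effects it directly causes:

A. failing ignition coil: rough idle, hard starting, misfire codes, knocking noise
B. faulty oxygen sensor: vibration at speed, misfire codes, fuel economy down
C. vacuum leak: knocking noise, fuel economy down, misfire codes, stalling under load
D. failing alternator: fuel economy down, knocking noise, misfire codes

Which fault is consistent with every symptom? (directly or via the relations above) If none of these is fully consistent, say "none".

Per-candidate check:
(A) failing ignition coil — accounts for every observation (stalling under load by hard starting → stalling under load)
(B) faulty oxygen sensor — knocking noise NO; misfire codes yes; stalling under load NO; hard starting NO; fuel economy down yes
(C) vacuum leak — knocking noise yes; misfire codes yes; stalling under load yes; hard starting NO; fuel economy down yes
(D) failing alternator — knocking noise yes; misfire codes yes; stalling under load NO; hard starting NO; fuel economy down yes
Only (A) is consistent with every observation.

A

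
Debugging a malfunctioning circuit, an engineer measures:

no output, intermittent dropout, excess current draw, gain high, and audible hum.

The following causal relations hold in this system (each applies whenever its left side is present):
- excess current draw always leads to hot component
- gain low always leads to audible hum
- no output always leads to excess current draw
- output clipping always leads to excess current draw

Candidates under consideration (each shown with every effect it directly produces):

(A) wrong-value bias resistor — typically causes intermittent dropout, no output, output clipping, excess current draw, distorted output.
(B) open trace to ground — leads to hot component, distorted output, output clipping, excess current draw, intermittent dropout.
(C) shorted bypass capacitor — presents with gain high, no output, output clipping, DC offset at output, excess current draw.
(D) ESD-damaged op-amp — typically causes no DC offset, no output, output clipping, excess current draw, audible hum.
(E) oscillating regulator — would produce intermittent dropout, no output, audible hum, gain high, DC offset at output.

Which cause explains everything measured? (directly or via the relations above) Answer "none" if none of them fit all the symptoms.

For each candidate, compare predicted effects to what was observed:
(A) wrong-value bias resistor — no output match; intermittent dropout match; excess current draw match; gain high miss; audible hum miss
(B) open trace to ground — no output miss; intermittent dropout match; excess current draw match; gain high miss; audible hum miss
(C) shorted bypass capacitor — no output match; intermittent dropout miss; excess current draw match; gain high match; audible hum miss
(D) ESD-damaged op-amp — no output match; intermittent dropout miss; excess current draw match; gain high miss; audible hum match
(E) oscillating regulator — no output match; intermittent dropout match; excess current draw match (through no output → excess current draw); gain high match; audible hum match
(E) is the only candidate with no mismatches.

E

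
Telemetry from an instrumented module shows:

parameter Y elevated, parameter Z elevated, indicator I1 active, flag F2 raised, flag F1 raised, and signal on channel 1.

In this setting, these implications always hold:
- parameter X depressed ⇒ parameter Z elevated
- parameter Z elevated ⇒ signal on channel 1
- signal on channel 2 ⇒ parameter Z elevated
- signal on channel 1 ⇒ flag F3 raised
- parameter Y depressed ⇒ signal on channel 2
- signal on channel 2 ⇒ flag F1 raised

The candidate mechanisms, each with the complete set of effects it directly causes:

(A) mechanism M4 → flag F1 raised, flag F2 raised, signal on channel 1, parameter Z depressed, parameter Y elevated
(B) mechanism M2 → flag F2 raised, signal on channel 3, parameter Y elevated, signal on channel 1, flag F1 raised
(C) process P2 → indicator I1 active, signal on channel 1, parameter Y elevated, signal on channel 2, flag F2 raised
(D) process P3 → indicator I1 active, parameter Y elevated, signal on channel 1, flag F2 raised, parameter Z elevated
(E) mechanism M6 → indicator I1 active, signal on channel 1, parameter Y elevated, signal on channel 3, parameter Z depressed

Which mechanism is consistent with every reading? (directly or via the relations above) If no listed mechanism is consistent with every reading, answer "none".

C

Checking each candidate against the observations:
(A) mechanism M4 — parameter Y elevated ✓; parameter Z elevated ✗; indicator I1 active ✗; flag F2 raised ✓; flag F1 raised ✓; signal on channel 1 ✓
(B) mechanism M2 — parameter Y elevated ✓; parameter Z elevated ✗; indicator I1 active ✗; flag F2 raised ✓; flag F1 raised ✓; signal on channel 1 ✓
(C) process P2 — parameter Y elevated ✓; parameter Z elevated ✓ (through signal on channel 2 → parameter Z elevated); indicator I1 active ✓; flag F2 raised ✓; flag F1 raised ✓ (through signal on channel 2 → flag F1 raised); signal on channel 1 ✓
(D) process P3 — does not account for flag F1 raised
(E) mechanism M6 — fails on parameter Z elevated, flag F2 raised, flag F1 raised (predicts parameter Z depressed, not parameter Z elevated)
(C) alone accounts for all the evidence.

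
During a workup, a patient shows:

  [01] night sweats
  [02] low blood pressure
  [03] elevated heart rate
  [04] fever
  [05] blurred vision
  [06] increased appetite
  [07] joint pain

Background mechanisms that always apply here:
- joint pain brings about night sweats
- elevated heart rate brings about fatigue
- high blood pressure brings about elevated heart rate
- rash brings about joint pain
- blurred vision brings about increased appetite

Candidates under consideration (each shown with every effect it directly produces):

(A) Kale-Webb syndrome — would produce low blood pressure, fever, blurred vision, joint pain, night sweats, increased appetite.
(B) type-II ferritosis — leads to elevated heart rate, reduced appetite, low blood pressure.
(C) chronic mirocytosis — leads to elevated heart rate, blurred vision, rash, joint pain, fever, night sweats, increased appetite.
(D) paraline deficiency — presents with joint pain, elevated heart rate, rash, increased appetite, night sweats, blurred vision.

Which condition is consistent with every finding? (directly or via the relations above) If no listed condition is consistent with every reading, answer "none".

none

Testing each hypothesis:
(A) Kale-Webb syndrome — does not account for elevated heart rate
(B) type-II ferritosis — fails on night sweats, fever, blurred vision, increased appetite, joint pain (predicts reduced appetite, not increased appetite)
(C) chronic mirocytosis — night sweats ✓; low blood pressure ✗; elevated heart rate ✓; fever ✓; blurred vision ✓; increased appetite ✓; joint pain ✓
(D) paraline deficiency — night sweats ✓; low blood pressure ✗; elevated heart rate ✓; fever ✗; blurred vision ✓; increased appetite ✓; joint pain ✓
None of the listed candidates fits everything.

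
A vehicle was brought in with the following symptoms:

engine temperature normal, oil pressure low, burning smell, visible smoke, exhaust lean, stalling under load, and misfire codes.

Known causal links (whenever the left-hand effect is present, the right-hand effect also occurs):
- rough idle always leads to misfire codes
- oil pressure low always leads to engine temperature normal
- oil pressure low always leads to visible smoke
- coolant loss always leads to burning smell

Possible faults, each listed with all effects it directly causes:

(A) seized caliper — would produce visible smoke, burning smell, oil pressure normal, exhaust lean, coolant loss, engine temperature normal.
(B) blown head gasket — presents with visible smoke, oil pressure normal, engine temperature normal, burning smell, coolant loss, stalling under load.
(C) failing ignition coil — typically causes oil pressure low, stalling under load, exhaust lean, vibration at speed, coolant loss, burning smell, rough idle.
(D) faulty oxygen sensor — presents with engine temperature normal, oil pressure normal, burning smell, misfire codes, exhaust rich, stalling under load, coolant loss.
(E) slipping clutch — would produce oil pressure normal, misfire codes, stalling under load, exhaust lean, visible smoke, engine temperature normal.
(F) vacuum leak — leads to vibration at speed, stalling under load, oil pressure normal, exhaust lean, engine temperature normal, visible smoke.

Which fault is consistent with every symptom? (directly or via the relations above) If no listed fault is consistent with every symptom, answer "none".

C

Testing each hypothesis:
(A) seized caliper — fails on oil pressure low, stalling under load, misfire codes (predicts oil pressure normal, not oil pressure low)
(B) blown head gasket — fails on oil pressure low, exhaust lean, misfire codes (predicts oil pressure normal, not oil pressure low)
(C) failing ignition coil — accounts for every observation (engine temperature normal via oil pressure low → engine temperature normal)
(D) faulty oxygen sensor — engine temperature normal ✓; oil pressure low ✗; burning smell ✓; visible smoke ✗; exhaust lean ✗; stalling under load ✓; misfire codes ✓
(E) slipping clutch — fails on oil pressure low, burning smell (predicts oil pressure normal, not oil pressure low)
(F) vacuum leak — fails on oil pressure low, burning smell, misfire codes (predicts oil pressure normal, not oil pressure low)
(C) is the only candidate with no mismatches.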